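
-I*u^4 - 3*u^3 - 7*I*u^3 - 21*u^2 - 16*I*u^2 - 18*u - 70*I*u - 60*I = (u + 6)*(u - 5*I)*(u + 2*I)*(-I*u - I)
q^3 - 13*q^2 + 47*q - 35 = (q - 7)*(q - 5)*(q - 1)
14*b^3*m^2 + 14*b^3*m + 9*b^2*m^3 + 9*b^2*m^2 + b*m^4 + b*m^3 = m*(2*b + m)*(7*b + m)*(b*m + b)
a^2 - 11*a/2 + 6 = (a - 4)*(a - 3/2)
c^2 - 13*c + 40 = (c - 8)*(c - 5)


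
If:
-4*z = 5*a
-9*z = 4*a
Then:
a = 0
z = 0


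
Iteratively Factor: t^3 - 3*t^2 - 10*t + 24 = (t - 2)*(t^2 - t - 12) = (t - 4)*(t - 2)*(t + 3)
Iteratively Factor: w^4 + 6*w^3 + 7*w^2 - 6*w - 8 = (w + 4)*(w^3 + 2*w^2 - w - 2) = (w + 2)*(w + 4)*(w^2 - 1) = (w - 1)*(w + 2)*(w + 4)*(w + 1)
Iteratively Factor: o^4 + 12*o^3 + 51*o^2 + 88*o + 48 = (o + 4)*(o^3 + 8*o^2 + 19*o + 12) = (o + 4)^2*(o^2 + 4*o + 3) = (o + 1)*(o + 4)^2*(o + 3)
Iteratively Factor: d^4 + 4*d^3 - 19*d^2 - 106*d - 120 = (d - 5)*(d^3 + 9*d^2 + 26*d + 24) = (d - 5)*(d + 4)*(d^2 + 5*d + 6) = (d - 5)*(d + 2)*(d + 4)*(d + 3)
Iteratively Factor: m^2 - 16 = (m - 4)*(m + 4)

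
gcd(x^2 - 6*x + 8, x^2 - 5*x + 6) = x - 2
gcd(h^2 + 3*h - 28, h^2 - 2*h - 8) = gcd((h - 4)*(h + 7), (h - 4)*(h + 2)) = h - 4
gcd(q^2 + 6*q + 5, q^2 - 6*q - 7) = q + 1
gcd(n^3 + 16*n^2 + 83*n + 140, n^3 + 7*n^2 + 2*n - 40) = n^2 + 9*n + 20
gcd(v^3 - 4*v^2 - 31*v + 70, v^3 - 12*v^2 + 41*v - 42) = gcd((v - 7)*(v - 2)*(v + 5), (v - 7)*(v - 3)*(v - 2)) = v^2 - 9*v + 14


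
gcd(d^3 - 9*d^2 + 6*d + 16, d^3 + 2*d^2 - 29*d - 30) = d + 1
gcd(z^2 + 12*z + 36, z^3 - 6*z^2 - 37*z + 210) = z + 6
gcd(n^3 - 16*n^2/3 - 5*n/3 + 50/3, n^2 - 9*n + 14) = n - 2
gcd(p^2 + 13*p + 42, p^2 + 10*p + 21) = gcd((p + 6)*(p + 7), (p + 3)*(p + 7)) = p + 7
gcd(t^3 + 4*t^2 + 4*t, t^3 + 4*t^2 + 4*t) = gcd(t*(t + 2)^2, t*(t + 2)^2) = t^3 + 4*t^2 + 4*t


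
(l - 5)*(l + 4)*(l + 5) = l^3 + 4*l^2 - 25*l - 100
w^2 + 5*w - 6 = (w - 1)*(w + 6)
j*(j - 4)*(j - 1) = j^3 - 5*j^2 + 4*j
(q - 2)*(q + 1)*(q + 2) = q^3 + q^2 - 4*q - 4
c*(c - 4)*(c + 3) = c^3 - c^2 - 12*c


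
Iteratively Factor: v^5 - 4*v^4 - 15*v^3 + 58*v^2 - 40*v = (v)*(v^4 - 4*v^3 - 15*v^2 + 58*v - 40) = v*(v - 5)*(v^3 + v^2 - 10*v + 8) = v*(v - 5)*(v - 1)*(v^2 + 2*v - 8) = v*(v - 5)*(v - 2)*(v - 1)*(v + 4)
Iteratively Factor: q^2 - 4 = (q - 2)*(q + 2)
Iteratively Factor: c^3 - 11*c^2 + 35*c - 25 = (c - 5)*(c^2 - 6*c + 5) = (c - 5)^2*(c - 1)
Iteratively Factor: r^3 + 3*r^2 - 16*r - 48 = (r + 3)*(r^2 - 16) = (r + 3)*(r + 4)*(r - 4)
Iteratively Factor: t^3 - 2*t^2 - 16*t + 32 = (t + 4)*(t^2 - 6*t + 8) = (t - 4)*(t + 4)*(t - 2)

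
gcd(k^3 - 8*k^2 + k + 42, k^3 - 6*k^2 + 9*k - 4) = 1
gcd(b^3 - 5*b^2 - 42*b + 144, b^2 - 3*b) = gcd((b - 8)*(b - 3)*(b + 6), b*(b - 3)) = b - 3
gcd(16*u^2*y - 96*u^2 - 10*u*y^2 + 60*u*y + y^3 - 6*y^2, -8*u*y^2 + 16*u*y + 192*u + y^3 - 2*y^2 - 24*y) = -8*u*y + 48*u + y^2 - 6*y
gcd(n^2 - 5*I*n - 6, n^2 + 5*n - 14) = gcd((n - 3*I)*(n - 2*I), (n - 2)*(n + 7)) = 1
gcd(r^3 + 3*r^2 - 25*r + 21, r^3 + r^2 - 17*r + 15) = r^2 - 4*r + 3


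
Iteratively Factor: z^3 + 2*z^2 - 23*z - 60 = (z + 3)*(z^2 - z - 20) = (z + 3)*(z + 4)*(z - 5)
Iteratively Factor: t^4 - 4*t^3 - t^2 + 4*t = (t)*(t^3 - 4*t^2 - t + 4) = t*(t - 1)*(t^2 - 3*t - 4) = t*(t - 4)*(t - 1)*(t + 1)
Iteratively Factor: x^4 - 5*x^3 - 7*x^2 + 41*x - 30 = (x - 5)*(x^3 - 7*x + 6) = (x - 5)*(x - 2)*(x^2 + 2*x - 3) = (x - 5)*(x - 2)*(x - 1)*(x + 3)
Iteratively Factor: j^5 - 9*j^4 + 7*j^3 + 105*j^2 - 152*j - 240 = (j + 1)*(j^4 - 10*j^3 + 17*j^2 + 88*j - 240) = (j - 4)*(j + 1)*(j^3 - 6*j^2 - 7*j + 60) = (j - 4)*(j + 1)*(j + 3)*(j^2 - 9*j + 20) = (j - 5)*(j - 4)*(j + 1)*(j + 3)*(j - 4)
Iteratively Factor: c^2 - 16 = (c - 4)*(c + 4)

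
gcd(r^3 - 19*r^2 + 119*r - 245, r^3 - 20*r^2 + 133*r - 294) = r^2 - 14*r + 49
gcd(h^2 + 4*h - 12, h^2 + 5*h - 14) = h - 2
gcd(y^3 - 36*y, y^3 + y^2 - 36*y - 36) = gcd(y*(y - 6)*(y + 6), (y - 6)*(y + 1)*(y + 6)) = y^2 - 36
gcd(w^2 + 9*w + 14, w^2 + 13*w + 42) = w + 7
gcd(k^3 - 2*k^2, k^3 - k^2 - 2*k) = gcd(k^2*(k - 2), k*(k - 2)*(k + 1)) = k^2 - 2*k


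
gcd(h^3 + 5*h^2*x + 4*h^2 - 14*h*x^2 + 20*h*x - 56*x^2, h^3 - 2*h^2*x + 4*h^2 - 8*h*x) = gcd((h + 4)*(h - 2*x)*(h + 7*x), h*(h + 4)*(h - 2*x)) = -h^2 + 2*h*x - 4*h + 8*x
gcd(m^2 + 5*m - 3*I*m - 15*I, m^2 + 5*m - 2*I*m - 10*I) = m + 5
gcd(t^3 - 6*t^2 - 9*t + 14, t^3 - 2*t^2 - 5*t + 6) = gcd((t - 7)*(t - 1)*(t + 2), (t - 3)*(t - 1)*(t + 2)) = t^2 + t - 2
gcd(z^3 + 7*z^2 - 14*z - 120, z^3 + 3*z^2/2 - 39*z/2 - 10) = z^2 + z - 20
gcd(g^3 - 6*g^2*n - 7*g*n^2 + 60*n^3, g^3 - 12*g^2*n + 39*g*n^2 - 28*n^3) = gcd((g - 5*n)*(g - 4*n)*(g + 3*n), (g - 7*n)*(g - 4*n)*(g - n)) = g - 4*n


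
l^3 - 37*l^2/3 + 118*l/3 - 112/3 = (l - 8)*(l - 7/3)*(l - 2)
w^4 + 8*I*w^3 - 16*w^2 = w^2*(w + 4*I)^2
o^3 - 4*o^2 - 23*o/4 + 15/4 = (o - 5)*(o - 1/2)*(o + 3/2)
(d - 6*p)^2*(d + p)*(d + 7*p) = d^4 - 4*d^3*p - 53*d^2*p^2 + 204*d*p^3 + 252*p^4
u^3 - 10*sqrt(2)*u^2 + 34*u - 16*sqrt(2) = (u - 8*sqrt(2))*(u - sqrt(2))^2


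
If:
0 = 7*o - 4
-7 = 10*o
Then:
No Solution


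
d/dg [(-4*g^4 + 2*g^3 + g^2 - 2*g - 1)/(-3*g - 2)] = (36*g^4 + 20*g^3 - 15*g^2 - 4*g + 1)/(9*g^2 + 12*g + 4)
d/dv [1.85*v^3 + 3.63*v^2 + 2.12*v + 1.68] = 5.55*v^2 + 7.26*v + 2.12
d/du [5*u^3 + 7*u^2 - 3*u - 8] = 15*u^2 + 14*u - 3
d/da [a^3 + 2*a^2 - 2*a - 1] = 3*a^2 + 4*a - 2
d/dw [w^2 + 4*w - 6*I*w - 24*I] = 2*w + 4 - 6*I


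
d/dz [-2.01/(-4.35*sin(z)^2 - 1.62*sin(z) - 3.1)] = -(17.487*sin(z) + 3.2562)*cos(z)/(4.35*sin(z)^2 + 1.62*sin(z) + 3.1)^2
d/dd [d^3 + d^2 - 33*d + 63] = 3*d^2 + 2*d - 33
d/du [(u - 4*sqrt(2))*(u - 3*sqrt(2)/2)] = 2*u - 11*sqrt(2)/2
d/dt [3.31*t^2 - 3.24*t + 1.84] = 6.62*t - 3.24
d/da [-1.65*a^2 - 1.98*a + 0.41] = -3.3*a - 1.98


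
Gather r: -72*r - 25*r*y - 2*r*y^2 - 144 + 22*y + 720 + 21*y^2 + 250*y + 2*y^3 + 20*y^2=r*(-2*y^2 - 25*y - 72) + 2*y^3 + 41*y^2 + 272*y + 576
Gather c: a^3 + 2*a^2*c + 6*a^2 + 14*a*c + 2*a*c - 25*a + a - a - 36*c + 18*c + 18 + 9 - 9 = a^3 + 6*a^2 - 25*a + c*(2*a^2 + 16*a - 18) + 18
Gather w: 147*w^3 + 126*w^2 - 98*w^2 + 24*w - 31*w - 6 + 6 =147*w^3 + 28*w^2 - 7*w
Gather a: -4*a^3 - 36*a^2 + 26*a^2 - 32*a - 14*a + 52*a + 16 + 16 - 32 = -4*a^3 - 10*a^2 + 6*a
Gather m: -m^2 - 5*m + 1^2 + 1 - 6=-m^2 - 5*m - 4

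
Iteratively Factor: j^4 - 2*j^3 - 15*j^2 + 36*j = (j)*(j^3 - 2*j^2 - 15*j + 36) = j*(j - 3)*(j^2 + j - 12) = j*(j - 3)*(j + 4)*(j - 3)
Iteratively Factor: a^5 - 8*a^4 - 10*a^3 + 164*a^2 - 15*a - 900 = (a - 4)*(a^4 - 4*a^3 - 26*a^2 + 60*a + 225) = (a - 5)*(a - 4)*(a^3 + a^2 - 21*a - 45) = (a - 5)*(a - 4)*(a + 3)*(a^2 - 2*a - 15) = (a - 5)*(a - 4)*(a + 3)^2*(a - 5)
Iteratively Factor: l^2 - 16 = (l - 4)*(l + 4)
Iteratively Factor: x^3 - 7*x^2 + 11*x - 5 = (x - 5)*(x^2 - 2*x + 1) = (x - 5)*(x - 1)*(x - 1)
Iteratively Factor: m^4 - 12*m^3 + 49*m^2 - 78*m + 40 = (m - 1)*(m^3 - 11*m^2 + 38*m - 40) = (m - 2)*(m - 1)*(m^2 - 9*m + 20) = (m - 5)*(m - 2)*(m - 1)*(m - 4)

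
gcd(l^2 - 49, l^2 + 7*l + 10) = 1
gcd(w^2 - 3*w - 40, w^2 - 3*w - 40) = w^2 - 3*w - 40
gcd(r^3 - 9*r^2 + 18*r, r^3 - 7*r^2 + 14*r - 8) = 1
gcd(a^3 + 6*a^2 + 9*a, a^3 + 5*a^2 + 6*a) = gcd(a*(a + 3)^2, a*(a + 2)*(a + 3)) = a^2 + 3*a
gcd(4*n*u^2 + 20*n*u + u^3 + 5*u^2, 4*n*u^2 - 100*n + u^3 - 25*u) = 4*n*u + 20*n + u^2 + 5*u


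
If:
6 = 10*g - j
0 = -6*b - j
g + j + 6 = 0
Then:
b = 1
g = 0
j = -6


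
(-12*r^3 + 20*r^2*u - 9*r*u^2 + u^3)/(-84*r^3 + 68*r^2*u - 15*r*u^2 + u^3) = (r - u)/(7*r - u)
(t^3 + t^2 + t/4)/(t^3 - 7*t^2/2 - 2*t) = (t + 1/2)/(t - 4)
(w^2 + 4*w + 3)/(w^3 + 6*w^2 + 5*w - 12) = (w + 1)/(w^2 + 3*w - 4)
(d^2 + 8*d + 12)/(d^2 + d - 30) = (d + 2)/(d - 5)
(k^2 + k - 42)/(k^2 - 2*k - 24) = (k + 7)/(k + 4)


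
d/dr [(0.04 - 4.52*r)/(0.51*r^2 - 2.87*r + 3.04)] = (2.3052*r^2 - 0.0408000000000008*r - 13.626)/(0.2601*r^4 - 2.9274*r^3 + 11.3377*r^2 - 17.4496*r + 9.2416)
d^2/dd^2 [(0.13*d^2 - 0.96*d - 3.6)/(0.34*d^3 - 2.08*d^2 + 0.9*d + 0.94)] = (0.030056*d^6 - 0.665856*d^5 - 1.159128*d^4 + 32.9206*d^3 - 94.852992*d^2 + 36.076608*d - 18.055384)/(0.039304*d^9 - 0.721344*d^8 + 4.725048*d^7 - 12.4918*d^6 + 8.518872*d^5 + 8.871888*d^4 - 8.927808*d^3 - 3.229464*d^2 + 2.38572*d + 0.830584)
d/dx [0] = 0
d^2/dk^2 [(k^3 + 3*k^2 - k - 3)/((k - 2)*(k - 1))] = 30/(k^3 - 6*k^2 + 12*k - 8)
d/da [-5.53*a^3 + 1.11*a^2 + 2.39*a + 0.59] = -16.59*a^2 + 2.22*a + 2.39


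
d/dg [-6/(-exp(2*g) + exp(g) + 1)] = (6 - 12*exp(g))*exp(g)/(-exp(2*g) + exp(g) + 1)^2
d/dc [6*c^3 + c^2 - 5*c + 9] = 18*c^2 + 2*c - 5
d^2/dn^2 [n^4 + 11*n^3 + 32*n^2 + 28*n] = 12*n^2 + 66*n + 64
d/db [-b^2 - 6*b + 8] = -2*b - 6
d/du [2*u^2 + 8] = 4*u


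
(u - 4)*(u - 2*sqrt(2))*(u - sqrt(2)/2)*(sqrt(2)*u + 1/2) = sqrt(2)*u^4 - 4*sqrt(2)*u^3 - 9*u^3/2 + 3*sqrt(2)*u^2/4 + 18*u^2 - 3*sqrt(2)*u + u - 4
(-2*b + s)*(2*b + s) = -4*b^2 + s^2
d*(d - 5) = d^2 - 5*d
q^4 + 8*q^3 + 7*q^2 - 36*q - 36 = (q - 2)*(q + 1)*(q + 3)*(q + 6)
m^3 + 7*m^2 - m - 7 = (m - 1)*(m + 1)*(m + 7)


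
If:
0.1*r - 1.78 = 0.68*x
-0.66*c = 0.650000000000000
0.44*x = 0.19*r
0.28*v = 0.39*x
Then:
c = -0.98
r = -9.19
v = -5.53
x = -3.97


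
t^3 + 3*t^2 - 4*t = t*(t - 1)*(t + 4)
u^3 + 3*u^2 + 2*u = u*(u + 1)*(u + 2)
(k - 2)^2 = k^2 - 4*k + 4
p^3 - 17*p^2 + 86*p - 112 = (p - 8)*(p - 7)*(p - 2)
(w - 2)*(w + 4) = w^2 + 2*w - 8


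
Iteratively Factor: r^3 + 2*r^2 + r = (r + 1)*(r^2 + r) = (r + 1)^2*(r)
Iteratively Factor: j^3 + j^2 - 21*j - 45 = (j + 3)*(j^2 - 2*j - 15) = (j - 5)*(j + 3)*(j + 3)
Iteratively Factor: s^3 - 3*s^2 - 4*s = (s - 4)*(s^2 + s) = (s - 4)*(s + 1)*(s)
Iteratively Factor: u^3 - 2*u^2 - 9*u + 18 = (u - 2)*(u^2 - 9) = (u - 3)*(u - 2)*(u + 3)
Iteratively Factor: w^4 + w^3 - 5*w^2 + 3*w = (w - 1)*(w^3 + 2*w^2 - 3*w) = (w - 1)^2*(w^2 + 3*w) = w*(w - 1)^2*(w + 3)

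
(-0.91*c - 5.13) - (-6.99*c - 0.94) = 6.08*c - 4.19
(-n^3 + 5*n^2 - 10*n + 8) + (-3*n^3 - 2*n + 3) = -4*n^3 + 5*n^2 - 12*n + 11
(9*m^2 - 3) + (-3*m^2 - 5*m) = 6*m^2 - 5*m - 3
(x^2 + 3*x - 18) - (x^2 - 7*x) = 10*x - 18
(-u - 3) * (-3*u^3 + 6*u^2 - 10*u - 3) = 3*u^4 + 3*u^3 - 8*u^2 + 33*u + 9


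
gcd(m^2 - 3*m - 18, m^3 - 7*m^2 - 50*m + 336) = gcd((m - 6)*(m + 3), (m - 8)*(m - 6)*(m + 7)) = m - 6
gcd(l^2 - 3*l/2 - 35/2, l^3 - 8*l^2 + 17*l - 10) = l - 5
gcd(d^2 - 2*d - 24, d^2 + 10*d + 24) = d + 4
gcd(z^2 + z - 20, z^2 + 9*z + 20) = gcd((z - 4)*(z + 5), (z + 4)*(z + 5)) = z + 5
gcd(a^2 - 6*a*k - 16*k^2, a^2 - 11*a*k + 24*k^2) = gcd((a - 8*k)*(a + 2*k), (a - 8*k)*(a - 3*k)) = a - 8*k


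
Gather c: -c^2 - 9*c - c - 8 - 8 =-c^2 - 10*c - 16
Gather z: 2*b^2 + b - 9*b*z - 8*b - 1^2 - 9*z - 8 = 2*b^2 - 7*b + z*(-9*b - 9) - 9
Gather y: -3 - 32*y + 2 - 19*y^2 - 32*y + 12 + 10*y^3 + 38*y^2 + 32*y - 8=10*y^3 + 19*y^2 - 32*y + 3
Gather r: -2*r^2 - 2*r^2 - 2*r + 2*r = -4*r^2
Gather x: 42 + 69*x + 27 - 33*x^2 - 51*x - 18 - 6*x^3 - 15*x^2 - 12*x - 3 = -6*x^3 - 48*x^2 + 6*x + 48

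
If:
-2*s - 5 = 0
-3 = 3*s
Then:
No Solution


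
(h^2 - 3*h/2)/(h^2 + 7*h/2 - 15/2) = h/(h + 5)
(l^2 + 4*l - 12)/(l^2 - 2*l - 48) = (l - 2)/(l - 8)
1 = 1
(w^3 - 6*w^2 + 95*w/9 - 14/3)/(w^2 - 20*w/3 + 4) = (w^2 - 16*w/3 + 7)/(w - 6)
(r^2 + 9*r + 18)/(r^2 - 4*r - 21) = (r + 6)/(r - 7)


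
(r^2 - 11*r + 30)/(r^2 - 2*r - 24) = (r - 5)/(r + 4)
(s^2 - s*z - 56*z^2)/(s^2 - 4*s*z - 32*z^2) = (s + 7*z)/(s + 4*z)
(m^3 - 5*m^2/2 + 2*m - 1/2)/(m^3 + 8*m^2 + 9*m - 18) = (2*m^2 - 3*m + 1)/(2*(m^2 + 9*m + 18))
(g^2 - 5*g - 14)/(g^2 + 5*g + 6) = (g - 7)/(g + 3)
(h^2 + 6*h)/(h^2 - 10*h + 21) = h*(h + 6)/(h^2 - 10*h + 21)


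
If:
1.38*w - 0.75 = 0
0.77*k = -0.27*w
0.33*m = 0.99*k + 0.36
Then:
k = -0.19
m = 0.52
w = 0.54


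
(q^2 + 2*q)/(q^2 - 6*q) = (q + 2)/(q - 6)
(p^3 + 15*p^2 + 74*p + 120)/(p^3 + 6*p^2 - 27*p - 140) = (p^2 + 11*p + 30)/(p^2 + 2*p - 35)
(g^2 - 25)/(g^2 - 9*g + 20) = (g + 5)/(g - 4)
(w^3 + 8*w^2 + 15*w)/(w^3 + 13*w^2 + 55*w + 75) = w/(w + 5)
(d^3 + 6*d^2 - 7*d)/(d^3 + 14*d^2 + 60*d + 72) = d*(d^2 + 6*d - 7)/(d^3 + 14*d^2 + 60*d + 72)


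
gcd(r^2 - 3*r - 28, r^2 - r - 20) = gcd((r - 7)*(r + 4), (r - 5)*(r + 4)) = r + 4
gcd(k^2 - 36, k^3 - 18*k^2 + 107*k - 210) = k - 6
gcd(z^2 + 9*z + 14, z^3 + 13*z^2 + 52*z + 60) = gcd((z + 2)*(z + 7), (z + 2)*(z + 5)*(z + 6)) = z + 2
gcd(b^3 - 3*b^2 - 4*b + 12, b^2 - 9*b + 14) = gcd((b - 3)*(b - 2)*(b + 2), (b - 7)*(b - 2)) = b - 2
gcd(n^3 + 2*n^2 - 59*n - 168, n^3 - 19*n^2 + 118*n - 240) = n - 8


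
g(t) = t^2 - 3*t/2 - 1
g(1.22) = -1.34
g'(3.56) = 5.62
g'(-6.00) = -13.50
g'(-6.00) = -13.50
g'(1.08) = 0.66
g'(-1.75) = -5.00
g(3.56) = 6.33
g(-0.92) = 1.23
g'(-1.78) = -5.06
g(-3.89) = 19.97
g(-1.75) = 4.69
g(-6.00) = 44.00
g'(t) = 2*t - 3/2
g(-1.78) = 4.84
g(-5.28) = 34.80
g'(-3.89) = -9.28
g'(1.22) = 0.94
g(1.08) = -1.45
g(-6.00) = 44.00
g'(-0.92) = -3.34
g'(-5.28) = -12.06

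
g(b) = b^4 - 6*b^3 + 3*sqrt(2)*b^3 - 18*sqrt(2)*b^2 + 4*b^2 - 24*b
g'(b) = 4*b^3 - 18*b^2 + 9*sqrt(2)*b^2 - 36*sqrt(2)*b + 8*b - 24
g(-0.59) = 7.17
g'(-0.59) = -1.34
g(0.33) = -10.31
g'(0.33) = -38.59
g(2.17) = -148.90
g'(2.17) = -101.07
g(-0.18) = 3.64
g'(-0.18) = -16.47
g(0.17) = -4.71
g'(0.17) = -31.43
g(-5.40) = 630.97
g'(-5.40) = -575.87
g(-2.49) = -7.70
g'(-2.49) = -11.59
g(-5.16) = 502.93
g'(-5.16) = -492.50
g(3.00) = -231.55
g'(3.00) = -92.18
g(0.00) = 0.00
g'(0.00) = -24.00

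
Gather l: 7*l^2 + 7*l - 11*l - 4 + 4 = 7*l^2 - 4*l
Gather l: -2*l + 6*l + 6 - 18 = 4*l - 12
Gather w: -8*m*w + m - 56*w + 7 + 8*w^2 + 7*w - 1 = m + 8*w^2 + w*(-8*m - 49) + 6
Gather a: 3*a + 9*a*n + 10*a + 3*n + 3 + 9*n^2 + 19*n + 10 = a*(9*n + 13) + 9*n^2 + 22*n + 13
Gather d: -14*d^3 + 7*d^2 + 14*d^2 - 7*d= -14*d^3 + 21*d^2 - 7*d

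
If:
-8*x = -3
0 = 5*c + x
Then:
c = -3/40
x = 3/8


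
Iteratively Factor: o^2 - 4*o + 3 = (o - 3)*(o - 1)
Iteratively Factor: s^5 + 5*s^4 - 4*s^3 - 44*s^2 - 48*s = (s)*(s^4 + 5*s^3 - 4*s^2 - 44*s - 48) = s*(s + 2)*(s^3 + 3*s^2 - 10*s - 24) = s*(s - 3)*(s + 2)*(s^2 + 6*s + 8) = s*(s - 3)*(s + 2)*(s + 4)*(s + 2)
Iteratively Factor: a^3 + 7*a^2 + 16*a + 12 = (a + 2)*(a^2 + 5*a + 6) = (a + 2)*(a + 3)*(a + 2)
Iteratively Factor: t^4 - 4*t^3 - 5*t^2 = (t + 1)*(t^3 - 5*t^2) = (t - 5)*(t + 1)*(t^2) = t*(t - 5)*(t + 1)*(t)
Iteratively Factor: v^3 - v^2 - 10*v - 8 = (v - 4)*(v^2 + 3*v + 2) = (v - 4)*(v + 2)*(v + 1)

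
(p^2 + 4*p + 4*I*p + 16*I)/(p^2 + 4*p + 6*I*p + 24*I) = (p + 4*I)/(p + 6*I)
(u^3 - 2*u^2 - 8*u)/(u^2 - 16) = u*(u + 2)/(u + 4)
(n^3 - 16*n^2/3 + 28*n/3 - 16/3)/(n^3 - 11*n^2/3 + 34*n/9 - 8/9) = 3*(n - 2)/(3*n - 1)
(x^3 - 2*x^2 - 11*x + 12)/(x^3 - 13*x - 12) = (x - 1)/(x + 1)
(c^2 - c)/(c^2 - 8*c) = (c - 1)/(c - 8)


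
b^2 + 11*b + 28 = (b + 4)*(b + 7)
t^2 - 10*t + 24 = (t - 6)*(t - 4)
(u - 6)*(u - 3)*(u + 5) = u^3 - 4*u^2 - 27*u + 90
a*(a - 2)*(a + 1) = a^3 - a^2 - 2*a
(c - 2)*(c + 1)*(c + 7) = c^3 + 6*c^2 - 9*c - 14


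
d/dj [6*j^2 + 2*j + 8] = 12*j + 2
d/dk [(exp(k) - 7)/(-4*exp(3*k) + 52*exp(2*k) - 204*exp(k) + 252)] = exp(k)/(2*(exp(3*k) - 9*exp(2*k) + 27*exp(k) - 27))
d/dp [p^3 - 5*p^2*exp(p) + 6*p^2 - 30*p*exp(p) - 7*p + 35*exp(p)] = -5*p^2*exp(p) + 3*p^2 - 40*p*exp(p) + 12*p + 5*exp(p) - 7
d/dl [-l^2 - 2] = -2*l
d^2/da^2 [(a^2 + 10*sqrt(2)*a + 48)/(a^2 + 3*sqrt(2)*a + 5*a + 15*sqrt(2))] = 2*(-5*a^3 + 7*sqrt(2)*a^3 - 45*sqrt(2)*a^2 + 144*a^2 - 180*a + 432*sqrt(2)*a - 180*sqrt(2) + 1014)/(a^6 + 9*sqrt(2)*a^5 + 15*a^5 + 129*a^4 + 135*sqrt(2)*a^4 + 935*a^3 + 729*sqrt(2)*a^3 + 1935*sqrt(2)*a^2 + 4050*a^2 + 4050*sqrt(2)*a + 6750*a + 6750*sqrt(2))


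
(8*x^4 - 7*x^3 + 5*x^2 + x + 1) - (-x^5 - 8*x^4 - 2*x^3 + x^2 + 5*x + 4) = x^5 + 16*x^4 - 5*x^3 + 4*x^2 - 4*x - 3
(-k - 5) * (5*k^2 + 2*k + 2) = -5*k^3 - 27*k^2 - 12*k - 10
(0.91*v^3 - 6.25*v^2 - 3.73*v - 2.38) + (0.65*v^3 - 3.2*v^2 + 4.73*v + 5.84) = 1.56*v^3 - 9.45*v^2 + 1.0*v + 3.46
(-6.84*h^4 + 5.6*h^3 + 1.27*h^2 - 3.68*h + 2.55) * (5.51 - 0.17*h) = 1.1628*h^5 - 38.6404*h^4 + 30.6401*h^3 + 7.6233*h^2 - 20.7103*h + 14.0505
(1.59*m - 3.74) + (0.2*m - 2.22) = 1.79*m - 5.96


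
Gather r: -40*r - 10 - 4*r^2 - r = -4*r^2 - 41*r - 10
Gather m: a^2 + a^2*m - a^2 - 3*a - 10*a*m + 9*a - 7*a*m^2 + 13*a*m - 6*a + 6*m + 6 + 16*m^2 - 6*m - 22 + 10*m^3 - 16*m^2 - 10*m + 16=-7*a*m^2 + 10*m^3 + m*(a^2 + 3*a - 10)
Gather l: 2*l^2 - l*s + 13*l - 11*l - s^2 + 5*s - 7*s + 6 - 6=2*l^2 + l*(2 - s) - s^2 - 2*s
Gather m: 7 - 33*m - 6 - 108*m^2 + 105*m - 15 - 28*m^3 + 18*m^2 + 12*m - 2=-28*m^3 - 90*m^2 + 84*m - 16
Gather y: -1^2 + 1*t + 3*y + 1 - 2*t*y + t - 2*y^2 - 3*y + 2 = -2*t*y + 2*t - 2*y^2 + 2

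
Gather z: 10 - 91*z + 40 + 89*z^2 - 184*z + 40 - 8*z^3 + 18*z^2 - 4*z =-8*z^3 + 107*z^2 - 279*z + 90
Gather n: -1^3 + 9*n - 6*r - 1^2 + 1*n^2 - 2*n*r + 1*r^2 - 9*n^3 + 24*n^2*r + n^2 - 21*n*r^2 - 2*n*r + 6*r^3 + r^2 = -9*n^3 + n^2*(24*r + 2) + n*(-21*r^2 - 4*r + 9) + 6*r^3 + 2*r^2 - 6*r - 2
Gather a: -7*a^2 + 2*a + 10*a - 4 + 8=-7*a^2 + 12*a + 4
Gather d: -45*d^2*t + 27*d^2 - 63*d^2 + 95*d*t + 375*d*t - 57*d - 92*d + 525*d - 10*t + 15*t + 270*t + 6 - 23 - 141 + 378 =d^2*(-45*t - 36) + d*(470*t + 376) + 275*t + 220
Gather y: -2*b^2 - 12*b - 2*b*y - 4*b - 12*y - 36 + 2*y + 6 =-2*b^2 - 16*b + y*(-2*b - 10) - 30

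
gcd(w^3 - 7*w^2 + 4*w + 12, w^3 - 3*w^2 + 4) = w^2 - w - 2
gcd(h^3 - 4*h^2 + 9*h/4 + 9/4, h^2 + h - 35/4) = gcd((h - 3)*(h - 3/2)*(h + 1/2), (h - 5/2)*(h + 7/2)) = 1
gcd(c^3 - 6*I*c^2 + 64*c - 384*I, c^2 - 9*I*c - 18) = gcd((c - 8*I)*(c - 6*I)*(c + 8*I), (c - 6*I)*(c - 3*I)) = c - 6*I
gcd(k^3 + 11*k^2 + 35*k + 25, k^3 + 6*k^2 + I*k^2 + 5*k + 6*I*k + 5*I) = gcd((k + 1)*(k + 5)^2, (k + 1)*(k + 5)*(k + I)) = k^2 + 6*k + 5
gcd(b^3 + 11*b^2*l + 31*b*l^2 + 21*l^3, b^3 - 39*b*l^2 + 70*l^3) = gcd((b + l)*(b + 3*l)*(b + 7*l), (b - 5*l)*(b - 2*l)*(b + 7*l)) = b + 7*l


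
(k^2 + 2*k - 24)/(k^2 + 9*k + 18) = (k - 4)/(k + 3)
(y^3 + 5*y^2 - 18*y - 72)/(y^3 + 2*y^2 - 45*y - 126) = (y - 4)/(y - 7)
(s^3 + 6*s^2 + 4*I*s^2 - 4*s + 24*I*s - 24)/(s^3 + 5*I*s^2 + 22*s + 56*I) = (s^2 + 2*s*(3 + I) + 12*I)/(s^2 + 3*I*s + 28)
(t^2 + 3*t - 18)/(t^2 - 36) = (t - 3)/(t - 6)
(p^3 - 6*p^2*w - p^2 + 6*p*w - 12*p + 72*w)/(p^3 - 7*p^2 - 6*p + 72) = (p - 6*w)/(p - 6)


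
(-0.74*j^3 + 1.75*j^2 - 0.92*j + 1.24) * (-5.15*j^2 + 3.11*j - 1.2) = 3.811*j^5 - 11.3139*j^4 + 11.0685*j^3 - 11.3472*j^2 + 4.9604*j - 1.488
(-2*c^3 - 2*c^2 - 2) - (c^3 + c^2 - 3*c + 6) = -3*c^3 - 3*c^2 + 3*c - 8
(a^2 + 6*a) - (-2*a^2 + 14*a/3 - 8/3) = 3*a^2 + 4*a/3 + 8/3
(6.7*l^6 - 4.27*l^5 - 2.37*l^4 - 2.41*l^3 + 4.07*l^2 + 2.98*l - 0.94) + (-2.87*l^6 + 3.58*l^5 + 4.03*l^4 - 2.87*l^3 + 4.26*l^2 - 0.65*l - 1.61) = 3.83*l^6 - 0.69*l^5 + 1.66*l^4 - 5.28*l^3 + 8.33*l^2 + 2.33*l - 2.55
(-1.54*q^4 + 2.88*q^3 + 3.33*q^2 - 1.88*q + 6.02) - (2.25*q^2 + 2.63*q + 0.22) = -1.54*q^4 + 2.88*q^3 + 1.08*q^2 - 4.51*q + 5.8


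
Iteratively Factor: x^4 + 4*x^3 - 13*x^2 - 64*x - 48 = (x + 4)*(x^3 - 13*x - 12) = (x + 1)*(x + 4)*(x^2 - x - 12) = (x + 1)*(x + 3)*(x + 4)*(x - 4)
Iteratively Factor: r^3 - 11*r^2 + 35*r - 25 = (r - 5)*(r^2 - 6*r + 5) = (r - 5)^2*(r - 1)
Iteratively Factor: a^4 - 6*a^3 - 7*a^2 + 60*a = (a - 4)*(a^3 - 2*a^2 - 15*a) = (a - 5)*(a - 4)*(a^2 + 3*a) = a*(a - 5)*(a - 4)*(a + 3)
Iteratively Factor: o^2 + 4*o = (o + 4)*(o)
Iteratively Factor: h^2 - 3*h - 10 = (h - 5)*(h + 2)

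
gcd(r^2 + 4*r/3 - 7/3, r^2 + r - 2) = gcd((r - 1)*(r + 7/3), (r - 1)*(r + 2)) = r - 1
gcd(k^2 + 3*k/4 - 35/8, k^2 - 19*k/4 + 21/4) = k - 7/4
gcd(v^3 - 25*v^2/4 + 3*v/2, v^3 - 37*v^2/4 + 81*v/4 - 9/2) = v^2 - 25*v/4 + 3/2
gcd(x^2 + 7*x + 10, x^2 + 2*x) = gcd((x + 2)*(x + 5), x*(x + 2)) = x + 2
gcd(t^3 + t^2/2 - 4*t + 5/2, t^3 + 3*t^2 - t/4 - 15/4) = t^2 + 3*t/2 - 5/2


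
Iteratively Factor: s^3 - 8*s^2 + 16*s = (s)*(s^2 - 8*s + 16) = s*(s - 4)*(s - 4)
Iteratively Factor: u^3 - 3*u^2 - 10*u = (u)*(u^2 - 3*u - 10) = u*(u - 5)*(u + 2)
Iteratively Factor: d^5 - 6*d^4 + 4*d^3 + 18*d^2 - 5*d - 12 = (d + 1)*(d^4 - 7*d^3 + 11*d^2 + 7*d - 12) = (d - 3)*(d + 1)*(d^3 - 4*d^2 - d + 4) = (d - 4)*(d - 3)*(d + 1)*(d^2 - 1) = (d - 4)*(d - 3)*(d + 1)^2*(d - 1)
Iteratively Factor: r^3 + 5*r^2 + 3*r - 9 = (r + 3)*(r^2 + 2*r - 3) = (r - 1)*(r + 3)*(r + 3)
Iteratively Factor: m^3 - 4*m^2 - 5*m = (m - 5)*(m^2 + m) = m*(m - 5)*(m + 1)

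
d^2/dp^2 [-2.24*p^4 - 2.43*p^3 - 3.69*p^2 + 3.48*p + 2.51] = -26.88*p^2 - 14.58*p - 7.38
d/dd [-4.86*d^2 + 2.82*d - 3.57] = 2.82 - 9.72*d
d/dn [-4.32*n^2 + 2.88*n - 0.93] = 2.88 - 8.64*n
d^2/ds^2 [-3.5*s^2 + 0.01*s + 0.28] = -7.00000000000000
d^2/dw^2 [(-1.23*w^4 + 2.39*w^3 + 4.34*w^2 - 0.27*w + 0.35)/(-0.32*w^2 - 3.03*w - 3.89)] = (0.251904*w^6 + 7.15564799999999*w^5 + 76.941666*w^4 + 202.499122*w^3 + 86.52807*w^2 - 221.04705*w - 143.266716)/(0.032768*w^6 + 0.930816*w^5 + 10.008672*w^4 + 50.448591*w^3 + 121.667919*w^2 + 137.550789*w + 58.863869)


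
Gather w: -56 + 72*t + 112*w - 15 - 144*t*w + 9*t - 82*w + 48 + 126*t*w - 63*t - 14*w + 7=18*t + w*(16 - 18*t) - 16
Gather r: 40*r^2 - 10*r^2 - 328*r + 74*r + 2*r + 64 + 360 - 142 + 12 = 30*r^2 - 252*r + 294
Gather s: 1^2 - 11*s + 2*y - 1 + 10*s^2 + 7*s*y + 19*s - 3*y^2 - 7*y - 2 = 10*s^2 + s*(7*y + 8) - 3*y^2 - 5*y - 2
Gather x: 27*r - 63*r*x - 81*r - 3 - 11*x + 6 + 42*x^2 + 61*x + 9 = -54*r + 42*x^2 + x*(50 - 63*r) + 12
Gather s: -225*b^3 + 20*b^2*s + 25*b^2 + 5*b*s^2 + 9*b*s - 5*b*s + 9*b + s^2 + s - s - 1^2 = -225*b^3 + 25*b^2 + 9*b + s^2*(5*b + 1) + s*(20*b^2 + 4*b) - 1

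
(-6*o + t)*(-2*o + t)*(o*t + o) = 12*o^3*t + 12*o^3 - 8*o^2*t^2 - 8*o^2*t + o*t^3 + o*t^2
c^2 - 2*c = c*(c - 2)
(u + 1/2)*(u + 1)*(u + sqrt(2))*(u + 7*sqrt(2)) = u^4 + 3*u^3/2 + 8*sqrt(2)*u^3 + 29*u^2/2 + 12*sqrt(2)*u^2 + 4*sqrt(2)*u + 21*u + 7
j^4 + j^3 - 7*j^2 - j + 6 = (j - 2)*(j - 1)*(j + 1)*(j + 3)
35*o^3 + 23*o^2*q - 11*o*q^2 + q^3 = (-7*o + q)*(-5*o + q)*(o + q)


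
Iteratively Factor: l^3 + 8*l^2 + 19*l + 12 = (l + 1)*(l^2 + 7*l + 12) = (l + 1)*(l + 4)*(l + 3)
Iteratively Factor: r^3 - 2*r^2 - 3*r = (r - 3)*(r^2 + r) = (r - 3)*(r + 1)*(r)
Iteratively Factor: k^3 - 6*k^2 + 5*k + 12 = (k + 1)*(k^2 - 7*k + 12) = (k - 4)*(k + 1)*(k - 3)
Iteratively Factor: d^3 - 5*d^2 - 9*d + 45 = (d - 3)*(d^2 - 2*d - 15) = (d - 5)*(d - 3)*(d + 3)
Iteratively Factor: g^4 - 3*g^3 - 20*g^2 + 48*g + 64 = (g + 4)*(g^3 - 7*g^2 + 8*g + 16) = (g - 4)*(g + 4)*(g^2 - 3*g - 4) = (g - 4)*(g + 1)*(g + 4)*(g - 4)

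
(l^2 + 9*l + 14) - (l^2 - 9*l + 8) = 18*l + 6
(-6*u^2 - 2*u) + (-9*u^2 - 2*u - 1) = -15*u^2 - 4*u - 1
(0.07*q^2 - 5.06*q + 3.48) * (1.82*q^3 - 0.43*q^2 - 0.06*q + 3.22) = 0.1274*q^5 - 9.2393*q^4 + 8.5052*q^3 - 0.9674*q^2 - 16.502*q + 11.2056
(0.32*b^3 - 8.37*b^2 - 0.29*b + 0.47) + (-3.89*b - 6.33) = 0.32*b^3 - 8.37*b^2 - 4.18*b - 5.86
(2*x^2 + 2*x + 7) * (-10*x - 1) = -20*x^3 - 22*x^2 - 72*x - 7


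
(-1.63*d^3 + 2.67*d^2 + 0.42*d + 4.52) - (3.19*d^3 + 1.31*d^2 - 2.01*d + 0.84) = -4.82*d^3 + 1.36*d^2 + 2.43*d + 3.68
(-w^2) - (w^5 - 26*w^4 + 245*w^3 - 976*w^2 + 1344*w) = -w^5 + 26*w^4 - 245*w^3 + 975*w^2 - 1344*w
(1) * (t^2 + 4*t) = t^2 + 4*t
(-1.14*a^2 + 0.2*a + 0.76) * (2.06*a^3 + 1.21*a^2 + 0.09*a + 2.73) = -2.3484*a^5 - 0.9674*a^4 + 1.705*a^3 - 2.1746*a^2 + 0.6144*a + 2.0748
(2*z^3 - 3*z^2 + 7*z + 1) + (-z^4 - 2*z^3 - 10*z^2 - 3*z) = -z^4 - 13*z^2 + 4*z + 1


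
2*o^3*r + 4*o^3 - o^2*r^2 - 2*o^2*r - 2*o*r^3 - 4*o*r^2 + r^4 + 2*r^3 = (-2*o + r)*(-o + r)*(o + r)*(r + 2)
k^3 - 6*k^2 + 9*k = k*(k - 3)^2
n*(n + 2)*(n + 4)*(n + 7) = n^4 + 13*n^3 + 50*n^2 + 56*n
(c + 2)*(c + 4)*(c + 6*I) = c^3 + 6*c^2 + 6*I*c^2 + 8*c + 36*I*c + 48*I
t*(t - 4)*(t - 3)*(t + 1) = t^4 - 6*t^3 + 5*t^2 + 12*t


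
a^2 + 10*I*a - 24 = (a + 4*I)*(a + 6*I)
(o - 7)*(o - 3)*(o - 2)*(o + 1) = o^4 - 11*o^3 + 29*o^2 - o - 42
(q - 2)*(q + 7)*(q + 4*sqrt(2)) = q^3 + 5*q^2 + 4*sqrt(2)*q^2 - 14*q + 20*sqrt(2)*q - 56*sqrt(2)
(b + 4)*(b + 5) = b^2 + 9*b + 20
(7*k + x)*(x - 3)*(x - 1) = 7*k*x^2 - 28*k*x + 21*k + x^3 - 4*x^2 + 3*x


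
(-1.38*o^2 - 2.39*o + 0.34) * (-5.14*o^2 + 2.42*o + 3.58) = 7.0932*o^4 + 8.945*o^3 - 12.4718*o^2 - 7.7334*o + 1.2172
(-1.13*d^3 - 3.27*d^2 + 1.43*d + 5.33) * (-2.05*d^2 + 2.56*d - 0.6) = 2.3165*d^5 + 3.8107*d^4 - 10.6247*d^3 - 5.3037*d^2 + 12.7868*d - 3.198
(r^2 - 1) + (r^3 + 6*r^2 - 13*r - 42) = r^3 + 7*r^2 - 13*r - 43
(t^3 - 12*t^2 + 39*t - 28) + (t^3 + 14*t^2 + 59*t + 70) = 2*t^3 + 2*t^2 + 98*t + 42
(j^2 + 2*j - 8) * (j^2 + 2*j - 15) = j^4 + 4*j^3 - 19*j^2 - 46*j + 120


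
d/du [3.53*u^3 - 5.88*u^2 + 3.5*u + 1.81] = 10.59*u^2 - 11.76*u + 3.5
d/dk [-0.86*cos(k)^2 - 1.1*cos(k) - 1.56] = (1.72*cos(k) + 1.1)*sin(k)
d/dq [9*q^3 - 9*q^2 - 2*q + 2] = 27*q^2 - 18*q - 2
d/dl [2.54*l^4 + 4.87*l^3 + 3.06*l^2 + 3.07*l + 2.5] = 10.16*l^3 + 14.61*l^2 + 6.12*l + 3.07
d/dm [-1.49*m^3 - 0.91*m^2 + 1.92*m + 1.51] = -4.47*m^2 - 1.82*m + 1.92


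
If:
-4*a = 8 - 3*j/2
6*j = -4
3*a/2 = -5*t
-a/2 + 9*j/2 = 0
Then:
No Solution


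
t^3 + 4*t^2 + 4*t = t*(t + 2)^2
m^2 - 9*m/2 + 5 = (m - 5/2)*(m - 2)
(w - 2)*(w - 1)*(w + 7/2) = w^3 + w^2/2 - 17*w/2 + 7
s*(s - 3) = s^2 - 3*s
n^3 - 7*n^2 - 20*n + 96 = (n - 8)*(n - 3)*(n + 4)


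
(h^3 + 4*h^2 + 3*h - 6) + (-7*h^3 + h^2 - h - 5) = -6*h^3 + 5*h^2 + 2*h - 11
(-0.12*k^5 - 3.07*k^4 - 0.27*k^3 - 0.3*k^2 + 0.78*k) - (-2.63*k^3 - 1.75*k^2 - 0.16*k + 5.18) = -0.12*k^5 - 3.07*k^4 + 2.36*k^3 + 1.45*k^2 + 0.94*k - 5.18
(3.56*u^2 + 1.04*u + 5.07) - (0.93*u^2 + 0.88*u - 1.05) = 2.63*u^2 + 0.16*u + 6.12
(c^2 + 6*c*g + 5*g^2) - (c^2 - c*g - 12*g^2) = 7*c*g + 17*g^2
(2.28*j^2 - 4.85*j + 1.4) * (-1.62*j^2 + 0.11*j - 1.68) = -3.6936*j^4 + 8.1078*j^3 - 6.6319*j^2 + 8.302*j - 2.352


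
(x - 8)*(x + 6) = x^2 - 2*x - 48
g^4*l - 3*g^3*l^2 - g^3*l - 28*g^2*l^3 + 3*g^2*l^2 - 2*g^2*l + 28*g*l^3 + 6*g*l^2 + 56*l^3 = (g - 2)*(g - 7*l)*(g + 4*l)*(g*l + l)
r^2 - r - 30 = (r - 6)*(r + 5)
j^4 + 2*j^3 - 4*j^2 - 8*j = j*(j - 2)*(j + 2)^2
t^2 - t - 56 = (t - 8)*(t + 7)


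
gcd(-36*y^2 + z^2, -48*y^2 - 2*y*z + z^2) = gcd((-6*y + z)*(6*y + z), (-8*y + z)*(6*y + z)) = 6*y + z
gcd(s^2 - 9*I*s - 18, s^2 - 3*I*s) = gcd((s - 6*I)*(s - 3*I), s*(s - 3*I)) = s - 3*I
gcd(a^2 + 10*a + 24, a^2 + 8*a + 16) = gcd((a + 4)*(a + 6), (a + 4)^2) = a + 4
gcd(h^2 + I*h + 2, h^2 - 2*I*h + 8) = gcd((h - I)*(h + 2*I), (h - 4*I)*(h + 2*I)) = h + 2*I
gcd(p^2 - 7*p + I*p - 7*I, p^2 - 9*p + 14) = p - 7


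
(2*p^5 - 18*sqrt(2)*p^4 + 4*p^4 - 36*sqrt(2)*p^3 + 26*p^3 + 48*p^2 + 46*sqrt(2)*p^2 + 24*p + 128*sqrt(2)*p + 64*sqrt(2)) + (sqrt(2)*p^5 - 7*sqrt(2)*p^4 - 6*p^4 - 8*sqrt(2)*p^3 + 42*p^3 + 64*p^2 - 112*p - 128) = sqrt(2)*p^5 + 2*p^5 - 25*sqrt(2)*p^4 - 2*p^4 - 44*sqrt(2)*p^3 + 68*p^3 + 46*sqrt(2)*p^2 + 112*p^2 - 88*p + 128*sqrt(2)*p - 128 + 64*sqrt(2)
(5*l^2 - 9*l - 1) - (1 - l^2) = 6*l^2 - 9*l - 2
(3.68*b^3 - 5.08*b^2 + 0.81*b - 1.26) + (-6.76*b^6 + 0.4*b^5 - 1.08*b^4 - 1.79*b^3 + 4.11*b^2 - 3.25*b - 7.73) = -6.76*b^6 + 0.4*b^5 - 1.08*b^4 + 1.89*b^3 - 0.97*b^2 - 2.44*b - 8.99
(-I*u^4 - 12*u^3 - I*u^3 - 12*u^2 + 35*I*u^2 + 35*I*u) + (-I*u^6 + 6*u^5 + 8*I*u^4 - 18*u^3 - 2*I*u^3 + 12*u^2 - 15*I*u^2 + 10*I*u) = -I*u^6 + 6*u^5 + 7*I*u^4 - 30*u^3 - 3*I*u^3 + 20*I*u^2 + 45*I*u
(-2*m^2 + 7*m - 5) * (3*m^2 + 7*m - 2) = -6*m^4 + 7*m^3 + 38*m^2 - 49*m + 10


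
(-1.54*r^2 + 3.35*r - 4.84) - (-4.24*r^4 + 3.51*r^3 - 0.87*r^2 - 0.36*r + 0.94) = 4.24*r^4 - 3.51*r^3 - 0.67*r^2 + 3.71*r - 5.78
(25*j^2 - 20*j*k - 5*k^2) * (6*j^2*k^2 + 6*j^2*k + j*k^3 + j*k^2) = 150*j^4*k^2 + 150*j^4*k - 95*j^3*k^3 - 95*j^3*k^2 - 50*j^2*k^4 - 50*j^2*k^3 - 5*j*k^5 - 5*j*k^4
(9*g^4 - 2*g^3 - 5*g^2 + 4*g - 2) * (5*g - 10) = 45*g^5 - 100*g^4 - 5*g^3 + 70*g^2 - 50*g + 20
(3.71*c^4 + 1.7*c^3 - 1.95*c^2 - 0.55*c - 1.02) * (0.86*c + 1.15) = 3.1906*c^5 + 5.7285*c^4 + 0.278*c^3 - 2.7155*c^2 - 1.5097*c - 1.173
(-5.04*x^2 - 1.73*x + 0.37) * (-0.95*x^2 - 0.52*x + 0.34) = 4.788*x^4 + 4.2643*x^3 - 1.1655*x^2 - 0.7806*x + 0.1258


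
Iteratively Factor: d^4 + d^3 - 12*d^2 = (d)*(d^3 + d^2 - 12*d) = d*(d - 3)*(d^2 + 4*d) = d*(d - 3)*(d + 4)*(d)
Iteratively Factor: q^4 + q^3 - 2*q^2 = (q + 2)*(q^3 - q^2) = (q - 1)*(q + 2)*(q^2) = q*(q - 1)*(q + 2)*(q)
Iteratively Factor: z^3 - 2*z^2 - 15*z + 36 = (z + 4)*(z^2 - 6*z + 9) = (z - 3)*(z + 4)*(z - 3)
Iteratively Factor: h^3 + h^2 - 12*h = (h - 3)*(h^2 + 4*h) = (h - 3)*(h + 4)*(h)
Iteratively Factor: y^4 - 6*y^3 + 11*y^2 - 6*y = (y - 3)*(y^3 - 3*y^2 + 2*y) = (y - 3)*(y - 2)*(y^2 - y) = y*(y - 3)*(y - 2)*(y - 1)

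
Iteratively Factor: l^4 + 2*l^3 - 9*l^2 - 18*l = (l + 2)*(l^3 - 9*l) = (l + 2)*(l + 3)*(l^2 - 3*l) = (l - 3)*(l + 2)*(l + 3)*(l)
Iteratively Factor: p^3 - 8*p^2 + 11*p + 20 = (p - 4)*(p^2 - 4*p - 5) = (p - 4)*(p + 1)*(p - 5)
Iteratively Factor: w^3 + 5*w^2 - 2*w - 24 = (w + 4)*(w^2 + w - 6) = (w - 2)*(w + 4)*(w + 3)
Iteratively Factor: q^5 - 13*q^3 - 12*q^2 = (q + 1)*(q^4 - q^3 - 12*q^2) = q*(q + 1)*(q^3 - q^2 - 12*q) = q^2*(q + 1)*(q^2 - q - 12) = q^2*(q + 1)*(q + 3)*(q - 4)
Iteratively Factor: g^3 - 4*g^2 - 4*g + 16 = (g + 2)*(g^2 - 6*g + 8) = (g - 2)*(g + 2)*(g - 4)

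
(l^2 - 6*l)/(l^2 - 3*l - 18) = l/(l + 3)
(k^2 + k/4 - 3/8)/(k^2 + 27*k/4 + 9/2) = (k - 1/2)/(k + 6)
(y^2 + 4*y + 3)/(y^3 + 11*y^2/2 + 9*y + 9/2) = 2/(2*y + 3)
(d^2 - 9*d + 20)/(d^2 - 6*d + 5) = (d - 4)/(d - 1)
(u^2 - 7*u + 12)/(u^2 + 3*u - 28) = (u - 3)/(u + 7)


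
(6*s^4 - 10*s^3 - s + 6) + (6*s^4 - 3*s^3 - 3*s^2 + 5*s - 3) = 12*s^4 - 13*s^3 - 3*s^2 + 4*s + 3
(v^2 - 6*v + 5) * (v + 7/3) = v^3 - 11*v^2/3 - 9*v + 35/3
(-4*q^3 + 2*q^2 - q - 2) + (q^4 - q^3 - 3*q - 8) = q^4 - 5*q^3 + 2*q^2 - 4*q - 10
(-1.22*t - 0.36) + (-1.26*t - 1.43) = -2.48*t - 1.79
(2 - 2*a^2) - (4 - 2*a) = -2*a^2 + 2*a - 2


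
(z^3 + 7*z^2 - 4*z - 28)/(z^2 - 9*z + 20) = (z^3 + 7*z^2 - 4*z - 28)/(z^2 - 9*z + 20)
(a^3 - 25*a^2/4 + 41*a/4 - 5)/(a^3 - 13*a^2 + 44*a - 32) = (a - 5/4)/(a - 8)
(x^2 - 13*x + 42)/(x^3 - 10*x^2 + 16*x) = (x^2 - 13*x + 42)/(x*(x^2 - 10*x + 16))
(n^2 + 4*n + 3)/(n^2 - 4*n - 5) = (n + 3)/(n - 5)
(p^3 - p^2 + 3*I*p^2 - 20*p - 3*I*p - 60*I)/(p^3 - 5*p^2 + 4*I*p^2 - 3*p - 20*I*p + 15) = (p + 4)/(p + I)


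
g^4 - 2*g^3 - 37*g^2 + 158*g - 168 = (g - 4)*(g - 3)*(g - 2)*(g + 7)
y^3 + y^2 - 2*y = y*(y - 1)*(y + 2)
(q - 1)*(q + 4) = q^2 + 3*q - 4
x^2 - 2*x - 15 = (x - 5)*(x + 3)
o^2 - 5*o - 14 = (o - 7)*(o + 2)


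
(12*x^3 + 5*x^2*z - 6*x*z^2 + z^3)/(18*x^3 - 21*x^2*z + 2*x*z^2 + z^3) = (4*x^2 + 3*x*z - z^2)/(6*x^2 - 5*x*z - z^2)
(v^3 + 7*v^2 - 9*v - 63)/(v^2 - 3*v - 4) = (-v^3 - 7*v^2 + 9*v + 63)/(-v^2 + 3*v + 4)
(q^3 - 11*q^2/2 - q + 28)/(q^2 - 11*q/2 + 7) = (q^2 - 2*q - 8)/(q - 2)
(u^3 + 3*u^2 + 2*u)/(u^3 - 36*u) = (u^2 + 3*u + 2)/(u^2 - 36)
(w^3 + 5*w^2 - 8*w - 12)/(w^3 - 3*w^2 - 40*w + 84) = (w + 1)/(w - 7)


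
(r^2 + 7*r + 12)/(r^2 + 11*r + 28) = (r + 3)/(r + 7)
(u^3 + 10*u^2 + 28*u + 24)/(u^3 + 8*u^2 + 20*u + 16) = (u + 6)/(u + 4)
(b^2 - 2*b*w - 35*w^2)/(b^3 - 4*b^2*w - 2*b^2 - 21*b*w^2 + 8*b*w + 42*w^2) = (b + 5*w)/(b^2 + 3*b*w - 2*b - 6*w)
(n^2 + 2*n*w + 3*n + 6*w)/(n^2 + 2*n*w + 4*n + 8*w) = (n + 3)/(n + 4)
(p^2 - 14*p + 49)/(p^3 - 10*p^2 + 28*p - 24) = (p^2 - 14*p + 49)/(p^3 - 10*p^2 + 28*p - 24)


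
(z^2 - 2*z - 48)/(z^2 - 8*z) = (z + 6)/z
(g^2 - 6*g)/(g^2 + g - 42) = g/(g + 7)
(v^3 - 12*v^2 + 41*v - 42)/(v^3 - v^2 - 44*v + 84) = (v^2 - 10*v + 21)/(v^2 + v - 42)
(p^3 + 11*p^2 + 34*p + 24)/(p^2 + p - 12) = (p^2 + 7*p + 6)/(p - 3)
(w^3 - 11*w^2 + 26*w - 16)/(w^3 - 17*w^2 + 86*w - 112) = (w - 1)/(w - 7)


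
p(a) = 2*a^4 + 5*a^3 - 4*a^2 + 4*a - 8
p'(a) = 8*a^3 + 15*a^2 - 8*a + 4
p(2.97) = 255.20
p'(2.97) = 322.14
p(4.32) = 1034.31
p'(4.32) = 894.35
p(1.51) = 16.53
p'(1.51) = 53.67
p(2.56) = 145.81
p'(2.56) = 216.04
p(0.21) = -7.29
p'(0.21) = 3.06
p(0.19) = -7.35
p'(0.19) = 3.08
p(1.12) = 1.63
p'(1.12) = 25.10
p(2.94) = 245.67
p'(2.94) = 313.43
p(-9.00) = 9109.00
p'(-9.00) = -4541.00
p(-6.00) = 1336.00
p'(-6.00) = -1136.00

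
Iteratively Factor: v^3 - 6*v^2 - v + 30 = (v + 2)*(v^2 - 8*v + 15) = (v - 5)*(v + 2)*(v - 3)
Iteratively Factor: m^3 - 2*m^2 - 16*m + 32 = (m - 4)*(m^2 + 2*m - 8) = (m - 4)*(m + 4)*(m - 2)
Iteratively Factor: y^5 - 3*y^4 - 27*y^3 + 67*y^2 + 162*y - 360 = (y + 3)*(y^4 - 6*y^3 - 9*y^2 + 94*y - 120) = (y - 2)*(y + 3)*(y^3 - 4*y^2 - 17*y + 60) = (y - 5)*(y - 2)*(y + 3)*(y^2 + y - 12) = (y - 5)*(y - 2)*(y + 3)*(y + 4)*(y - 3)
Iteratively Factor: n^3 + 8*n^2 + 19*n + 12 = (n + 3)*(n^2 + 5*n + 4) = (n + 3)*(n + 4)*(n + 1)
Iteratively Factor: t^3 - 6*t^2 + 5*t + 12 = (t + 1)*(t^2 - 7*t + 12) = (t - 3)*(t + 1)*(t - 4)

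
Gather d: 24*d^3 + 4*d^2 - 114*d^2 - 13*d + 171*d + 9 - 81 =24*d^3 - 110*d^2 + 158*d - 72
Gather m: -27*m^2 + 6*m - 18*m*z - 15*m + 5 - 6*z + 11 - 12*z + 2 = -27*m^2 + m*(-18*z - 9) - 18*z + 18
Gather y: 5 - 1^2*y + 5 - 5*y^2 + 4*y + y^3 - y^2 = y^3 - 6*y^2 + 3*y + 10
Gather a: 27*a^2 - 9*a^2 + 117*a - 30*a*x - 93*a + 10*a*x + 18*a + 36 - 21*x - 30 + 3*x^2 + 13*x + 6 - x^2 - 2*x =18*a^2 + a*(42 - 20*x) + 2*x^2 - 10*x + 12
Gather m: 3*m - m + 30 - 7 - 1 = 2*m + 22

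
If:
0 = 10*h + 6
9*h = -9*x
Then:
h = -3/5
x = 3/5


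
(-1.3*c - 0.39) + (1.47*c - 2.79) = 0.17*c - 3.18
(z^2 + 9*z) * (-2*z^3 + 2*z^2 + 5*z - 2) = -2*z^5 - 16*z^4 + 23*z^3 + 43*z^2 - 18*z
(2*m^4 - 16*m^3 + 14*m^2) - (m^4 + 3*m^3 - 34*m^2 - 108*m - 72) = m^4 - 19*m^3 + 48*m^2 + 108*m + 72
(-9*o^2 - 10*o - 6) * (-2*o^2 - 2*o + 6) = 18*o^4 + 38*o^3 - 22*o^2 - 48*o - 36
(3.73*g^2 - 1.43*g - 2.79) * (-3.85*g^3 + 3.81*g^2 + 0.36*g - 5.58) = -14.3605*g^5 + 19.7168*g^4 + 6.636*g^3 - 31.9581*g^2 + 6.975*g + 15.5682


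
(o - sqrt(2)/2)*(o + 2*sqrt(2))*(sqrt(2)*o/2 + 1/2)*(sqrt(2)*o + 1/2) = o^4 + 9*sqrt(2)*o^3/4 + o^2/2 - 9*sqrt(2)*o/8 - 1/2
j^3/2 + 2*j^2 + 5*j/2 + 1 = (j/2 + 1)*(j + 1)^2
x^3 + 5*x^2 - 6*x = x*(x - 1)*(x + 6)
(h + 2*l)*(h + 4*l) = h^2 + 6*h*l + 8*l^2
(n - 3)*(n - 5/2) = n^2 - 11*n/2 + 15/2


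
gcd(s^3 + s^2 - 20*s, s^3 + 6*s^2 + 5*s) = s^2 + 5*s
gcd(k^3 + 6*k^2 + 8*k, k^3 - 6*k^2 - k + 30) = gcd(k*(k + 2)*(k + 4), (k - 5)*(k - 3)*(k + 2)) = k + 2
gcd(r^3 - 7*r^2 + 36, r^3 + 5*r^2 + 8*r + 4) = r + 2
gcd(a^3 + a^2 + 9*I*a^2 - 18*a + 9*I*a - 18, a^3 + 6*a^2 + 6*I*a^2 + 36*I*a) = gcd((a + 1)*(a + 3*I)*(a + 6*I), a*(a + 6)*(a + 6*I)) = a + 6*I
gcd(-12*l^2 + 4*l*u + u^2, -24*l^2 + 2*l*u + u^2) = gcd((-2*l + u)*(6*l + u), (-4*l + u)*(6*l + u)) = 6*l + u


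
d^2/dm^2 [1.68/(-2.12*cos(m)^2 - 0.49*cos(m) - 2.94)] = (30.202368*(1 - cos(m)^2)^2 + 5.235552*cos(m)^3 - 26.379864*cos(m)^2 - 12.891312*cos(m) - 10.066896)/(2.12*cos(m)^2 + 0.49*cos(m) + 2.94)^3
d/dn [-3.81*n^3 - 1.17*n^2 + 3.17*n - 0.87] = -11.43*n^2 - 2.34*n + 3.17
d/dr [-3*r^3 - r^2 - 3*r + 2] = -9*r^2 - 2*r - 3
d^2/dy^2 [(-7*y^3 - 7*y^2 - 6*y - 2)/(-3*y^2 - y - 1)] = 2*(19*y^3 + 12*y^2 - 15*y - 3)/(27*y^6 + 27*y^5 + 36*y^4 + 19*y^3 + 12*y^2 + 3*y + 1)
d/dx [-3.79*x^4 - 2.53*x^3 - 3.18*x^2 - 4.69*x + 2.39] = -15.16*x^3 - 7.59*x^2 - 6.36*x - 4.69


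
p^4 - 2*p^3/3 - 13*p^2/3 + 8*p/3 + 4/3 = (p - 2)*(p - 1)*(p + 1/3)*(p + 2)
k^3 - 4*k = k*(k - 2)*(k + 2)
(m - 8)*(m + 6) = m^2 - 2*m - 48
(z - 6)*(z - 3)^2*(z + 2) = z^4 - 10*z^3 + 21*z^2 + 36*z - 108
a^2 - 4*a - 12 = (a - 6)*(a + 2)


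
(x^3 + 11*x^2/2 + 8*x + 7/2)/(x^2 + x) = x + 9/2 + 7/(2*x)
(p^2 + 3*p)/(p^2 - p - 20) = p*(p + 3)/(p^2 - p - 20)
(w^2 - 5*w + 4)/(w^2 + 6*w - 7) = (w - 4)/(w + 7)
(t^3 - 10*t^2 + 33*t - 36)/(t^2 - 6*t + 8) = (t^2 - 6*t + 9)/(t - 2)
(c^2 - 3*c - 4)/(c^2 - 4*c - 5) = (c - 4)/(c - 5)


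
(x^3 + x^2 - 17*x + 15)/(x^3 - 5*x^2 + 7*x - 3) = (x + 5)/(x - 1)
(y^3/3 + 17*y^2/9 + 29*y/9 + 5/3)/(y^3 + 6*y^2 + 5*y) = (3*y^2 + 14*y + 15)/(9*y*(y + 5))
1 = 1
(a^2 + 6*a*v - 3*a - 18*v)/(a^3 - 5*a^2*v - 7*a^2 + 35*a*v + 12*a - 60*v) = (-a - 6*v)/(-a^2 + 5*a*v + 4*a - 20*v)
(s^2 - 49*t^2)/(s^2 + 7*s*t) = (s - 7*t)/s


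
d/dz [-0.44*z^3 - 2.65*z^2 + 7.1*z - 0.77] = -1.32*z^2 - 5.3*z + 7.1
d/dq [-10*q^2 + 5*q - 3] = 5 - 20*q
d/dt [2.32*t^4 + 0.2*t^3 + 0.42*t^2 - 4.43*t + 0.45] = 9.28*t^3 + 0.6*t^2 + 0.84*t - 4.43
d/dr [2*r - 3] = 2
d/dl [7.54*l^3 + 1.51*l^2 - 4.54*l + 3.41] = 22.62*l^2 + 3.02*l - 4.54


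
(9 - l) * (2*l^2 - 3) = -2*l^3 + 18*l^2 + 3*l - 27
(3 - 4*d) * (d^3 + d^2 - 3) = -4*d^4 - d^3 + 3*d^2 + 12*d - 9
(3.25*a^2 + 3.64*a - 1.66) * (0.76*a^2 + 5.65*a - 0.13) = 2.47*a^4 + 21.1289*a^3 + 18.8819*a^2 - 9.8522*a + 0.2158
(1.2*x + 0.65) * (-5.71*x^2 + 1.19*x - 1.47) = -6.852*x^3 - 2.2835*x^2 - 0.9905*x - 0.9555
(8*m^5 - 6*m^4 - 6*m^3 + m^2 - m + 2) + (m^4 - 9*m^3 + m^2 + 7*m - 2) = 8*m^5 - 5*m^4 - 15*m^3 + 2*m^2 + 6*m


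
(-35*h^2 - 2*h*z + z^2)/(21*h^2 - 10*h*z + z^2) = (5*h + z)/(-3*h + z)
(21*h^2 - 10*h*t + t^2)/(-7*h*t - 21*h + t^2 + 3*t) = (-3*h + t)/(t + 3)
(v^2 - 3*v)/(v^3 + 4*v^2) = (v - 3)/(v*(v + 4))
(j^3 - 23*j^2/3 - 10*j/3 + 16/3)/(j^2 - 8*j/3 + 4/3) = (j^2 - 7*j - 8)/(j - 2)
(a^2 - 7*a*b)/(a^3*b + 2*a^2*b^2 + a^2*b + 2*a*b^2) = (a - 7*b)/(b*(a^2 + 2*a*b + a + 2*b))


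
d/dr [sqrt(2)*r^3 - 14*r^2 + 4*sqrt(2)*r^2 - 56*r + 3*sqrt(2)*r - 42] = 3*sqrt(2)*r^2 - 28*r + 8*sqrt(2)*r - 56 + 3*sqrt(2)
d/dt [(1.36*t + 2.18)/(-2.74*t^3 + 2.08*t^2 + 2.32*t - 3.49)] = (7.4528*t^3 + 15.0908*t^2 - 9.0688*t - 9.804)/(7.5076*t^6 - 11.3984*t^5 - 8.3872*t^4 + 28.7764*t^3 - 9.136*t^2 - 16.1936*t + 12.1801)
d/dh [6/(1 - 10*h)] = 60/(10*h - 1)^2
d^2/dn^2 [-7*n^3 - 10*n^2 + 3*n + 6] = -42*n - 20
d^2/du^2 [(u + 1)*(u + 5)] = 2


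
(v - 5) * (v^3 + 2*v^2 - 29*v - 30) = v^4 - 3*v^3 - 39*v^2 + 115*v + 150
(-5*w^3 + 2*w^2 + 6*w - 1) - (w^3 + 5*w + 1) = -6*w^3 + 2*w^2 + w - 2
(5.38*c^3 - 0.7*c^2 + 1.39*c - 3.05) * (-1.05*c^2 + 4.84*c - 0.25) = -5.649*c^5 + 26.7742*c^4 - 6.1925*c^3 + 10.1051*c^2 - 15.1095*c + 0.7625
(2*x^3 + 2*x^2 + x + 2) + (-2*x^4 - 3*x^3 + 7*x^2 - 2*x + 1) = -2*x^4 - x^3 + 9*x^2 - x + 3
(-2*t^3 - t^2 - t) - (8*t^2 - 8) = -2*t^3 - 9*t^2 - t + 8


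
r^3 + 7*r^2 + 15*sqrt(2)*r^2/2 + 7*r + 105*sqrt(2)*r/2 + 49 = (r + 7)*(r + sqrt(2)/2)*(r + 7*sqrt(2))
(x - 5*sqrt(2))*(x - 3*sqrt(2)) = x^2 - 8*sqrt(2)*x + 30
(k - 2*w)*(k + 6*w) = k^2 + 4*k*w - 12*w^2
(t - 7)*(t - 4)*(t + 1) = t^3 - 10*t^2 + 17*t + 28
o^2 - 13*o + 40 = (o - 8)*(o - 5)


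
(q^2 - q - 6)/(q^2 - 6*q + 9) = (q + 2)/(q - 3)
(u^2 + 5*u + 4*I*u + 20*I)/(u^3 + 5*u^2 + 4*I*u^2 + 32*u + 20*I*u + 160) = (u + 4*I)/(u^2 + 4*I*u + 32)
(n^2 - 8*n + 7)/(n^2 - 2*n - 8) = (-n^2 + 8*n - 7)/(-n^2 + 2*n + 8)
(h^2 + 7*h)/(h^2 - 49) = h/(h - 7)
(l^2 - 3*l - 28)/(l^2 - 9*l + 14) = (l + 4)/(l - 2)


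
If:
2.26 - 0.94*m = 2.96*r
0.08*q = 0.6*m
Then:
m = 2.40425531914894 - 3.14893617021277*r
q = 18.031914893617 - 23.6170212765957*r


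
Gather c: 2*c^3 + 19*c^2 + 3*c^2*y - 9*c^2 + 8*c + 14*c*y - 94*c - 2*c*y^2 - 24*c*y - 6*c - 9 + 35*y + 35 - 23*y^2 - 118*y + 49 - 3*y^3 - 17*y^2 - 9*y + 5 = 2*c^3 + c^2*(3*y + 10) + c*(-2*y^2 - 10*y - 92) - 3*y^3 - 40*y^2 - 92*y + 80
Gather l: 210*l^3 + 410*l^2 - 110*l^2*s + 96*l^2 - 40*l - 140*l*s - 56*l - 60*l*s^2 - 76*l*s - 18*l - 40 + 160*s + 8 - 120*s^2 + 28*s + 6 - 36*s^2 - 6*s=210*l^3 + l^2*(506 - 110*s) + l*(-60*s^2 - 216*s - 114) - 156*s^2 + 182*s - 26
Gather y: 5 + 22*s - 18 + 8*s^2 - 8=8*s^2 + 22*s - 21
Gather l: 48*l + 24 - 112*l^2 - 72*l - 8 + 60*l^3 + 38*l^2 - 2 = 60*l^3 - 74*l^2 - 24*l + 14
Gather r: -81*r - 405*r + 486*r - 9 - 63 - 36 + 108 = 0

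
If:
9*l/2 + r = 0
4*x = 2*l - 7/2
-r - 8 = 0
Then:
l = 16/9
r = -8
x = 1/72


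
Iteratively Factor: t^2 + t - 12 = (t + 4)*(t - 3)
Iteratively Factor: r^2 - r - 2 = (r + 1)*(r - 2)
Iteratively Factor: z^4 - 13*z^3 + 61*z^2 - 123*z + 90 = (z - 3)*(z^3 - 10*z^2 + 31*z - 30) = (z - 3)^2*(z^2 - 7*z + 10) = (z - 3)^2*(z - 2)*(z - 5)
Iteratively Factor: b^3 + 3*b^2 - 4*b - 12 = (b - 2)*(b^2 + 5*b + 6) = (b - 2)*(b + 2)*(b + 3)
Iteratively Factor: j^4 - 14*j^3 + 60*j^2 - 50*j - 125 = (j - 5)*(j^3 - 9*j^2 + 15*j + 25) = (j - 5)^2*(j^2 - 4*j - 5) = (j - 5)^3*(j + 1)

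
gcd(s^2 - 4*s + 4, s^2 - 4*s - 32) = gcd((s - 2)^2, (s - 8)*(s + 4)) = 1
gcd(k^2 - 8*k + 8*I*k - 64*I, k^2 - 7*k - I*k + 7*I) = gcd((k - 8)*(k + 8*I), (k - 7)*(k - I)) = 1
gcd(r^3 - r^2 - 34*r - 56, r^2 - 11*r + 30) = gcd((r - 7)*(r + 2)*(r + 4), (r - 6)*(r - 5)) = 1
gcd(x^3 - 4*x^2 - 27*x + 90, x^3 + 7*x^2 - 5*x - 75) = x^2 + 2*x - 15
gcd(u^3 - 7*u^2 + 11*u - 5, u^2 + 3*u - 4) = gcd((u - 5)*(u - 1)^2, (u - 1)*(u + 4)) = u - 1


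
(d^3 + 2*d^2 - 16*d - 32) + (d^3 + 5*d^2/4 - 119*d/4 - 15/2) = 2*d^3 + 13*d^2/4 - 183*d/4 - 79/2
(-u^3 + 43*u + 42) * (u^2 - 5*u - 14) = -u^5 + 5*u^4 + 57*u^3 - 173*u^2 - 812*u - 588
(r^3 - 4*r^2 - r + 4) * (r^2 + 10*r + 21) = r^5 + 6*r^4 - 20*r^3 - 90*r^2 + 19*r + 84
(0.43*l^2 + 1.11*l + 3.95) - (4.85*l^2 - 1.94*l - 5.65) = -4.42*l^2 + 3.05*l + 9.6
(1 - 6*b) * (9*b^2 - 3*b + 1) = -54*b^3 + 27*b^2 - 9*b + 1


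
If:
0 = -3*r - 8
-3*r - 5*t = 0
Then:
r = -8/3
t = 8/5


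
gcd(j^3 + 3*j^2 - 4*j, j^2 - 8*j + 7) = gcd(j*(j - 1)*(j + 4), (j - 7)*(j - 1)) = j - 1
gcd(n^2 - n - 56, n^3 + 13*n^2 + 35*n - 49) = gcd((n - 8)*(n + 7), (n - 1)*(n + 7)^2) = n + 7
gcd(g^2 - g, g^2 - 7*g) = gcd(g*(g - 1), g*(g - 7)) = g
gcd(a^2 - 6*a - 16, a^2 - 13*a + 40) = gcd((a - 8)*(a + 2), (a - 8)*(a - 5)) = a - 8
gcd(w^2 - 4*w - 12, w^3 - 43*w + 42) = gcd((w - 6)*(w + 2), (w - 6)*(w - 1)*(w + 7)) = w - 6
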